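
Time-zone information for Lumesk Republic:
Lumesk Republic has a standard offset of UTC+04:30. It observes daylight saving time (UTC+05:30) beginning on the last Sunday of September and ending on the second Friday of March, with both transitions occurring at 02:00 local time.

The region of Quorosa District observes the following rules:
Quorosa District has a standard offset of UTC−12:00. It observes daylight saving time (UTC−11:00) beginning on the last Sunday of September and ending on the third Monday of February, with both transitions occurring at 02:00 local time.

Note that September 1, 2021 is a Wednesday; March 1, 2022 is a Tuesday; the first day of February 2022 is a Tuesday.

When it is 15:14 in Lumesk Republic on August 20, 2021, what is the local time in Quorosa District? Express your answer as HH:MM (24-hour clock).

1 September 2021 is a Wednesday, so Sundays fall on 5, 12, 19, 26; the last is September 26.
1 March 2022 is a Tuesday, so the first Friday is March 4 and the second is March 11.
Daylight saving runs 26 September 2021 – 11 March 2022; August 20, 2021 is outside that window, so Lumesk Republic is on standard time at UTC+04:30.
15:14 Lumesk Republic − 4h30m = 10:44 UTC.
1 September 2021 is a Wednesday, so Sundays fall on 5, 12, 19, 26; the last is September 26.
1 February 2022 is a Tuesday, so the first Monday is February 7 and the third is February 21.
At the standard offset (UTC−12:00), 10:44 UTC − 12h = 22:44 Quorosa District standard time (rolling into the previous day, 19 August 2021).
The standard-time date in Quorosa District, August 19, 2021, does not fall between 26 September 2021 and 21 February 2022, so daylight saving is not in effect and Quorosa District is at UTC−12:00.
10:44 UTC − 12h = 22:44 Quorosa District (rolling into the previous day, 19 August 2021).

22:44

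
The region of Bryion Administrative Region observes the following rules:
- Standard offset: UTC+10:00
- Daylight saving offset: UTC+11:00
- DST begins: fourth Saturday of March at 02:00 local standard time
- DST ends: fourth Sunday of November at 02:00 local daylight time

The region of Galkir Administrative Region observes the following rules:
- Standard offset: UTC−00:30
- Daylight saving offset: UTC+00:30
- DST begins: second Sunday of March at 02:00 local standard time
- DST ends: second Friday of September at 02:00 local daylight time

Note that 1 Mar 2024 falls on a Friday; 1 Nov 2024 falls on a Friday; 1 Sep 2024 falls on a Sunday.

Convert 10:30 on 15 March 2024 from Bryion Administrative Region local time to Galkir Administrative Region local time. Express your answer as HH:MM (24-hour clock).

1 March 2024 is a Friday, so the first Saturday is March 2 and the fourth is March 23.
1 November 2024 is a Friday, so the first Sunday is November 3 and the fourth is November 24.
Daylight saving runs 23 March – 24 November; 15 March 2024 is outside that window, so Bryion Administrative Region is on standard time at UTC+10:00.
10:30 Bryion Administrative Region − 10h = 00:30 UTC.
1 March 2024 is a Friday, so the first Sunday is March 3 and the second is March 10.
1 September 2024 is a Sunday, so the first Friday is September 6 and the second is September 13.
At the standard offset (UTC−00:30), 00:30 UTC − 0h30m = 00:00 Galkir Administrative Region standard time.
The standard-time date in Galkir Administrative Region, 15 March 2024, falls between 10 March and 13 September, so daylight saving is in effect and Galkir Administrative Region is at UTC+00:30.
00:30 UTC + 0h30m = 01:00 Galkir Administrative Region.

01:00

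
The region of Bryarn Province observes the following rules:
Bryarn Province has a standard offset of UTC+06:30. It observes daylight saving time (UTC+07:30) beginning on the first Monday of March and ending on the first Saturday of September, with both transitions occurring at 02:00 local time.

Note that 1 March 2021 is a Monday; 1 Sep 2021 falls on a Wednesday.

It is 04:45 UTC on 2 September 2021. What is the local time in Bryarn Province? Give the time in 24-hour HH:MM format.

1 March 2021 is a Monday, so the first Monday is March 1.
1 September 2021 is a Wednesday, so the first Saturday is September 4.
At the standard offset (UTC+06:30), 04:45 UTC + 6h30m = 11:15 Bryarn Province standard time.
The standard-time date in Bryarn Province, 2 September 2021, lies within the daylight-saving period (1 March – 4 September), so Bryarn Province is on daylight time, UTC+07:30.
04:45 UTC + 7h30m = 12:15 local.

12:15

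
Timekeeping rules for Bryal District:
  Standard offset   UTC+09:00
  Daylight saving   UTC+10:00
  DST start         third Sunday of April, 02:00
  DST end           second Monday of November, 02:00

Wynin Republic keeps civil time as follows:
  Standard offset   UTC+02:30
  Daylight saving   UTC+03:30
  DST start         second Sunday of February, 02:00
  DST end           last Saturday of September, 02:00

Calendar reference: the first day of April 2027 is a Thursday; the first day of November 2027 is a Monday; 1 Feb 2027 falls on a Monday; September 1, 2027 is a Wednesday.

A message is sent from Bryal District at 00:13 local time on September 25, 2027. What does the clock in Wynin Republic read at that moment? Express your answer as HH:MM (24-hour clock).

17:43

1 April 2027 is a Thursday, so the first Sunday is April 4 and the third is April 18.
1 November 2027 is a Monday, so the first Monday is November 1 and the second is November 8.
Daylight saving runs 18 April – 8 November; September 25, 2027 is inside that window, so Bryal District is at UTC+10:00.
00:13 Bryal District − 10h = 14:13 UTC (rolling into the previous day, 24 September 2027).
1 February 2027 is a Monday, so the first Sunday is February 7 and the second is February 14.
1 September 2027 is a Wednesday, so Saturdays fall on 4, 11, 18, 25; the last is September 25.
At the standard offset (UTC+02:30), 14:13 UTC + 2h30m = 16:43 Wynin Republic standard time.
The standard-time date in Wynin Republic, September 24, 2027, lies within the daylight-saving period (14 February – 25 September), so Wynin Republic is on daylight time, UTC+03:30.
14:13 UTC + 3h30m = 17:43 Wynin Republic.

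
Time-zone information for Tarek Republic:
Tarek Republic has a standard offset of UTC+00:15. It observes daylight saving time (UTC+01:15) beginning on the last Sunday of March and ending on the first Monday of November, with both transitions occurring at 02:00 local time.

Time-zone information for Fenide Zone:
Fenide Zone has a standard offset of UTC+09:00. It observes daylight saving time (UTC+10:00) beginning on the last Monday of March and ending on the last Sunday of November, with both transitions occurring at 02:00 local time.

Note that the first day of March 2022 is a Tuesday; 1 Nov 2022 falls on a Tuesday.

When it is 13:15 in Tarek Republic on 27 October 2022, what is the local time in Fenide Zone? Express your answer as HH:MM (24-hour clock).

1 March 2022 is a Tuesday, so Sundays fall on 6, 13, 20, 27; the last is March 27.
1 November 2022 is a Tuesday, so the first Monday is November 7.
27 October 2022 falls between 27 March and 7 November, so daylight saving is in effect and Tarek Republic is at UTC+01:15.
13:15 Tarek Republic − 1h15m = 12:00 UTC.
1 March 2022 is a Tuesday, so Mondays fall on 7, 14, 21, 28; the last is March 28.
1 November 2022 is a Tuesday, so Sundays fall on 6, 13, 20, 27; the last is November 27.
At the standard offset (UTC+09:00), 12:00 UTC + 9h = 21:00 Fenide Zone standard time.
Daylight saving runs 28 March – 27 November; the standard-time date in Fenide Zone, 27 October 2022, is inside that window, so Fenide Zone is at UTC+10:00.
12:00 UTC + 10h = 22:00 Fenide Zone.

22:00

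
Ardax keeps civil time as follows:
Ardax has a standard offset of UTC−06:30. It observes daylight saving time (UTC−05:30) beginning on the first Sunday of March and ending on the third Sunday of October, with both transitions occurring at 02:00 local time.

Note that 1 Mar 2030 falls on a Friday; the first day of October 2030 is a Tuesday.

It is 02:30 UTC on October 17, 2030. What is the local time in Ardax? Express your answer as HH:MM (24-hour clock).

21:00

1 March 2030 is a Friday, so the first Sunday is March 3.
1 October 2030 is a Tuesday, so the first Sunday is October 6 and the third is October 20.
At the standard offset (UTC−06:30), 02:30 UTC − 6h30m = 20:00 Ardax standard time (rolling into the previous day, 16 October 2030).
Daylight saving runs 3 March – 20 October; the standard-time date in Ardax, October 16, 2030, is inside that window, so Ardax is at UTC−05:30.
02:30 UTC − 5h30m = 21:00 local (rolling into the previous day, 16 October 2030).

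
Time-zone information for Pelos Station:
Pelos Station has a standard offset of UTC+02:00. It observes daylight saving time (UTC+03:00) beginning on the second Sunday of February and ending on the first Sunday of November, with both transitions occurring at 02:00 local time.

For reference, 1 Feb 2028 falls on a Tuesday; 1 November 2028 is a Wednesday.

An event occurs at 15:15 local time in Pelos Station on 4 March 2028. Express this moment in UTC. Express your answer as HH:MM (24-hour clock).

12:15

1 February 2028 is a Tuesday, so the first Sunday is February 6 and the second is February 13.
1 November 2028 is a Wednesday, so the first Sunday is November 5.
Daylight saving runs 13 February – 5 November; 4 March 2028 is inside that window, so Pelos Station is at UTC+03:00.
15:15 local − 3h = 12:15 UTC.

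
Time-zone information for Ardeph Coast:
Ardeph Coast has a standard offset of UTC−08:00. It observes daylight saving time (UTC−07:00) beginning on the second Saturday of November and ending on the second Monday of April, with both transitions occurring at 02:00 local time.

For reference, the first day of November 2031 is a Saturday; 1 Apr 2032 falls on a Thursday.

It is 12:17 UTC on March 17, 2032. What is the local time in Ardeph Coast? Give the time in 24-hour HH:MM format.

05:17

1 November 2031 is a Saturday, so the first Saturday is November 1 and the second is November 8.
1 April 2032 is a Thursday, so the first Monday is April 5 and the second is April 12.
At the standard offset (UTC−08:00), 12:17 UTC − 8h = 04:17 Ardeph Coast standard time.
Daylight saving runs 8 November 2031 – 12 April 2032; the standard-time date in Ardeph Coast, March 17, 2032, is inside that window, so Ardeph Coast is at UTC−07:00.
12:17 UTC − 7h = 05:17 local.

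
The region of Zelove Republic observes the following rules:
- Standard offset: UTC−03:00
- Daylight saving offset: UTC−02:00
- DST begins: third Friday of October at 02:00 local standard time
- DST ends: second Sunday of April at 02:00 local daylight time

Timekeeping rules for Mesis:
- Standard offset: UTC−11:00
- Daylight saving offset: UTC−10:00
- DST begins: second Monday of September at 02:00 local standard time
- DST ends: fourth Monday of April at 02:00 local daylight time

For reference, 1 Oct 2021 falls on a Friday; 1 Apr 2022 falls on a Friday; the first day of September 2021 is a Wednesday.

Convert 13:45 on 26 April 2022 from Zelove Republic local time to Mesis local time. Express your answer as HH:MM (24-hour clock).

05:45

1 October 2021 is a Friday, so the first Friday is October 1 and the third is October 15.
1 April 2022 is a Friday, so the first Sunday is April 3 and the second is April 10.
26 April 2022 is outside the daylight-saving period (15 October 2021 – 10 April 2022), so Zelove Republic is on standard time, UTC−03:00.
13:45 Zelove Republic + 3h = 16:45 UTC.
1 September 2021 is a Wednesday, so the first Monday is September 6 and the second is September 13.
1 April 2022 is a Friday, so the first Monday is April 4 and the fourth is April 25.
At the standard offset (UTC−11:00), 16:45 UTC − 11h = 05:45 Mesis standard time.
The standard-time date in Mesis, 26 April 2022, does not fall between 13 September 2021 and 25 April 2022, so daylight saving is not in effect and Mesis is at UTC−11:00.
16:45 UTC − 11h = 05:45 Mesis.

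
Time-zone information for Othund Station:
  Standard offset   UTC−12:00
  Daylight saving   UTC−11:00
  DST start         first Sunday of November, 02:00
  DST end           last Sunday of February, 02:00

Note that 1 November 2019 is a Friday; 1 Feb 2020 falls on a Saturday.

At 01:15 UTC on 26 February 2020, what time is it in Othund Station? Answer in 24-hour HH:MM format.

13:15

1 November 2019 is a Friday, so the first Sunday is November 3.
1 February 2020 is a Saturday, so Sundays fall on 2, 9, 16, 23; the last is February 23.
At the standard offset (UTC−12:00), 01:15 UTC − 12h = 13:15 Othund Station standard time (rolling into the previous day, 25 February 2020).
The standard-time date in Othund Station, 25 February 2020, does not fall between 3 November 2019 and 23 February 2020, so daylight saving is not in effect and Othund Station is at UTC−12:00.
01:15 UTC − 12h = 13:15 local (rolling into the previous day, 25 February 2020).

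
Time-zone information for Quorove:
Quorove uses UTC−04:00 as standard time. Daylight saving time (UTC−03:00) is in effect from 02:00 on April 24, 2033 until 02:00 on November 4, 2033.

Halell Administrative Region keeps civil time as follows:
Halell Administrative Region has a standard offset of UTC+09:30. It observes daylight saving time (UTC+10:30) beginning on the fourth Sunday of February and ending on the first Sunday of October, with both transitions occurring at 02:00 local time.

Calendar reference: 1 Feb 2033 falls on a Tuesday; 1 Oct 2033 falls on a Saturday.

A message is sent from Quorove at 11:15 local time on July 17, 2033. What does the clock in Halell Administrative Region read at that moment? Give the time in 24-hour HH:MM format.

00:45

July 17, 2033 lies within the daylight-saving period (24 April – 4 November), so Quorove is on daylight time, UTC−03:00.
11:15 Quorove + 3h = 14:15 UTC.
1 February 2033 is a Tuesday, so the first Sunday is February 6 and the fourth is February 27.
1 October 2033 is a Saturday, so the first Sunday is October 2.
At the standard offset (UTC+09:30), 14:15 UTC + 9h30m = 23:45 Halell Administrative Region standard time.
The standard-time date in Halell Administrative Region, July 17, 2033, falls between 27 February and 2 October, so daylight saving is in effect and Halell Administrative Region is at UTC+10:30.
14:15 UTC + 10h30m = 00:45 Halell Administrative Region (rolling into the next day, 18 July 2033).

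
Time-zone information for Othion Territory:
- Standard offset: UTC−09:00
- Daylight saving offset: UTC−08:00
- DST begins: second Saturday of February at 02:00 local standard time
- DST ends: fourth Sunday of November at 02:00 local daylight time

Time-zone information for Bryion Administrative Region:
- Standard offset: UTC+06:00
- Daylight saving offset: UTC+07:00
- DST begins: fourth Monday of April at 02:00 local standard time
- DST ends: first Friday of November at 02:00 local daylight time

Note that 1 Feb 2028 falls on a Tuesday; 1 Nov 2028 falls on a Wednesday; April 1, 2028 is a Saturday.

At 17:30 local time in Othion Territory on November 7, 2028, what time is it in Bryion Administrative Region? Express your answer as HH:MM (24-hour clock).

1 February 2028 is a Tuesday, so the first Saturday is February 5 and the second is February 12.
1 November 2028 is a Wednesday, so the first Sunday is November 5 and the fourth is November 26.
Daylight saving runs 12 February – 26 November; November 7, 2028 is inside that window, so Othion Territory is at UTC−08:00.
17:30 Othion Territory + 8h = 01:30 UTC (rolling into the next day, 8 November 2028).
1 April 2028 is a Saturday, so the first Monday is April 3 and the fourth is April 24.
1 November 2028 is a Wednesday, so the first Friday is November 3.
At the standard offset (UTC+06:00), 01:30 UTC + 6h = 07:30 Bryion Administrative Region standard time.
The standard-time date in Bryion Administrative Region, November 8, 2028, is outside the daylight-saving period (24 April – 3 November), so Bryion Administrative Region is on standard time, UTC+06:00.
01:30 UTC + 6h = 07:30 Bryion Administrative Region.

07:30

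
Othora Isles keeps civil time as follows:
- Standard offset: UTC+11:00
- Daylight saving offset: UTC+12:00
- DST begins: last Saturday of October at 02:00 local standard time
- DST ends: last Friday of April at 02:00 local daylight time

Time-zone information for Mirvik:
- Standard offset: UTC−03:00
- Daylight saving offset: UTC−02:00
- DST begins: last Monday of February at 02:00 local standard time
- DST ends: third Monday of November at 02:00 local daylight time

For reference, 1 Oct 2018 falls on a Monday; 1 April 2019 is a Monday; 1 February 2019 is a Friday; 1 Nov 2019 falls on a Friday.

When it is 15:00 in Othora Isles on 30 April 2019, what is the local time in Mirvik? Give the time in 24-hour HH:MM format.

1 October 2018 is a Monday, so Saturdays fall on 6, 13, 20, 27; the last is October 27.
1 April 2019 is a Monday, so Fridays fall on 5, 12, 19, 26; the last is April 26.
30 April 2019 is outside the daylight-saving period (27 October 2018 – 26 April 2019), so Othora Isles is on standard time, UTC+11:00.
15:00 Othora Isles − 11h = 04:00 UTC.
1 February 2019 is a Friday, so Mondays fall on 4, 11, 18, 25; the last is February 25.
1 November 2019 is a Friday, so the first Monday is November 4 and the third is November 18.
At the standard offset (UTC−03:00), 04:00 UTC − 3h = 01:00 Mirvik standard time.
The standard-time date in Mirvik, 30 April 2019, falls between 25 February and 18 November, so daylight saving is in effect and Mirvik is at UTC−02:00.
04:00 UTC − 2h = 02:00 Mirvik.

02:00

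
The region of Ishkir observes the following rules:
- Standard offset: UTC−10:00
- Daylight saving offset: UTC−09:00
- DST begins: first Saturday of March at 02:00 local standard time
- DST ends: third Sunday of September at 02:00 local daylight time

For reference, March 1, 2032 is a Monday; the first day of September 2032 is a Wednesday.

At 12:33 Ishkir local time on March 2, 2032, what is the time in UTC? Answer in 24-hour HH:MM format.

22:33

1 March 2032 is a Monday, so the first Saturday is March 6.
1 September 2032 is a Wednesday, so the first Sunday is September 5 and the third is September 19.
Daylight saving runs 6 March – 19 September; March 2, 2032 is outside that window, so Ishkir is on standard time at UTC−10:00.
12:33 local + 10h = 22:33 UTC.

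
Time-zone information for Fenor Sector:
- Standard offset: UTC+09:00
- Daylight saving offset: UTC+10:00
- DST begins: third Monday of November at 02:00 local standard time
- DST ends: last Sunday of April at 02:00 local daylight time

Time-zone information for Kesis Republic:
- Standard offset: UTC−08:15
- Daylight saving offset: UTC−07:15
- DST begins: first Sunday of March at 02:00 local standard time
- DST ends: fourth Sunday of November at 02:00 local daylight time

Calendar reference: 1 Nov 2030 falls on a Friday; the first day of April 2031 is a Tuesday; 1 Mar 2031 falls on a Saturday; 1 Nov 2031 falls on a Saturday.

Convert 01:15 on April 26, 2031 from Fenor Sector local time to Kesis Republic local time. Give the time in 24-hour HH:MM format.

1 November 2030 is a Friday, so the first Monday is November 4 and the third is November 18.
1 April 2031 is a Tuesday, so Sundays fall on 6, 13, 20, 27; the last is April 27.
April 26, 2031 falls between 18 November 2030 and 27 April 2031, so daylight saving is in effect and Fenor Sector is at UTC+10:00.
01:15 Fenor Sector − 10h = 15:15 UTC (rolling into the previous day, 25 April 2031).
1 March 2031 is a Saturday, so the first Sunday is March 2.
1 November 2031 is a Saturday, so the first Sunday is November 2 and the fourth is November 23.
At the standard offset (UTC−08:15), 15:15 UTC − 8h15m = 07:00 Kesis Republic standard time.
The standard-time date in Kesis Republic, April 25, 2031, falls between 2 March and 23 November, so daylight saving is in effect and Kesis Republic is at UTC−07:15.
15:15 UTC − 7h15m = 08:00 Kesis Republic.

08:00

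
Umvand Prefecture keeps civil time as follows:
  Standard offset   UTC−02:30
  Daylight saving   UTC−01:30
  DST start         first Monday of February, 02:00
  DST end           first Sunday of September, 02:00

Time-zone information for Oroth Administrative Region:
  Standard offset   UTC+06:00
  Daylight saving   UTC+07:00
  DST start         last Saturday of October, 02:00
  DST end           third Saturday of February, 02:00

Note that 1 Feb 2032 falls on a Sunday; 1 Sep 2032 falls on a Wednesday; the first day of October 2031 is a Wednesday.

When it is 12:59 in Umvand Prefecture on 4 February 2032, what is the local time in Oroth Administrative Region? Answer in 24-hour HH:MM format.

1 February 2032 is a Sunday, so the first Monday is February 2.
1 September 2032 is a Wednesday, so the first Sunday is September 5.
4 February 2032 falls between 2 February and 5 September, so daylight saving is in effect and Umvand Prefecture is at UTC−01:30.
12:59 Umvand Prefecture + 1h30m = 14:29 UTC.
1 October 2031 is a Wednesday, so Saturdays fall on 4, 11, 18, 25; the last is October 25.
1 February 2032 is a Sunday, so the first Saturday is February 7 and the third is February 21.
At the standard offset (UTC+06:00), 14:29 UTC + 6h = 20:29 Oroth Administrative Region standard time.
The standard-time date in Oroth Administrative Region, 4 February 2032, lies within the daylight-saving period (25 October 2031 – 21 February 2032), so Oroth Administrative Region is on daylight time, UTC+07:00.
14:29 UTC + 7h = 21:29 Oroth Administrative Region.

21:29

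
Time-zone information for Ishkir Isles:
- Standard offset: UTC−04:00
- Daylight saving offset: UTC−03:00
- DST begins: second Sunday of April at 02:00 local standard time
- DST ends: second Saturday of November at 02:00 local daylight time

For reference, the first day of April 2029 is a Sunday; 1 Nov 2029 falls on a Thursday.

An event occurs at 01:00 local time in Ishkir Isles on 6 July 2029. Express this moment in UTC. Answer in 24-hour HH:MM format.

04:00

1 April 2029 is a Sunday, so the first Sunday is April 1 and the second is April 8.
1 November 2029 is a Thursday, so the first Saturday is November 3 and the second is November 10.
Daylight saving runs 8 April – 10 November; 6 July 2029 is inside that window, so Ishkir Isles is at UTC−03:00.
01:00 local + 3h = 04:00 UTC.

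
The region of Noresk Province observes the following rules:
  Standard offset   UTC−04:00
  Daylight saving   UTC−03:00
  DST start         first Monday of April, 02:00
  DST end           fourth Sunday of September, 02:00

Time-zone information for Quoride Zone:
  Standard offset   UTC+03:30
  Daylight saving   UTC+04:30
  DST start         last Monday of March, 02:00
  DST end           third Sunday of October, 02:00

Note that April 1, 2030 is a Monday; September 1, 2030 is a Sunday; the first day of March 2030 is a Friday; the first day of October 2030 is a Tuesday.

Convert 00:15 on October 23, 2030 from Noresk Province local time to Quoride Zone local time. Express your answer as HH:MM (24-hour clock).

07:45

1 April 2030 is a Monday, so the first Monday is April 1.
1 September 2030 is a Sunday, so the first Sunday is September 1 and the fourth is September 22.
Daylight saving runs 1 April – 22 September; October 23, 2030 is outside that window, so Noresk Province is on standard time at UTC−04:00.
00:15 Noresk Province + 4h = 04:15 UTC.
1 March 2030 is a Friday, so Mondays fall on 4, 11, 18, 25; the last is March 25.
1 October 2030 is a Tuesday, so the first Sunday is October 6 and the third is October 20.
At the standard offset (UTC+03:30), 04:15 UTC + 3h30m = 07:45 Quoride Zone standard time.
The standard-time date in Quoride Zone, October 23, 2030, is outside the daylight-saving period (25 March – 20 October), so Quoride Zone is on standard time, UTC+03:30.
04:15 UTC + 3h30m = 07:45 Quoride Zone.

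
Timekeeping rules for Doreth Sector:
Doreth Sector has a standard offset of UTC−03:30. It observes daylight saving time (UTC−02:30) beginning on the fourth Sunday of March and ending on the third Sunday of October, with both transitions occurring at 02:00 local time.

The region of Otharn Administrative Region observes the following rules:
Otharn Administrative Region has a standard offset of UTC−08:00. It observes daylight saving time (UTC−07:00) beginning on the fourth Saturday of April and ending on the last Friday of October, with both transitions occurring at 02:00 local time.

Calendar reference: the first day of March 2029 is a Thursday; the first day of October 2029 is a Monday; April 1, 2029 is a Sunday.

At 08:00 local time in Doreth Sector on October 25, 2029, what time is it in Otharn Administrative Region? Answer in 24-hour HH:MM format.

04:30

1 March 2029 is a Thursday, so the first Sunday is March 4 and the fourth is March 25.
1 October 2029 is a Monday, so the first Sunday is October 7 and the third is October 21.
Daylight saving runs 25 March – 21 October; October 25, 2029 is outside that window, so Doreth Sector is on standard time at UTC−03:30.
08:00 Doreth Sector + 3h30m = 11:30 UTC.
1 April 2029 is a Sunday, so the first Saturday is April 7 and the fourth is April 28.
1 October 2029 is a Monday, so Fridays fall on 5, 12, 19, 26; the last is October 26.
At the standard offset (UTC−08:00), 11:30 UTC − 8h = 03:30 Otharn Administrative Region standard time.
The standard-time date in Otharn Administrative Region, October 25, 2029, falls between 28 April and 26 October, so daylight saving is in effect and Otharn Administrative Region is at UTC−07:00.
11:30 UTC − 7h = 04:30 Otharn Administrative Region.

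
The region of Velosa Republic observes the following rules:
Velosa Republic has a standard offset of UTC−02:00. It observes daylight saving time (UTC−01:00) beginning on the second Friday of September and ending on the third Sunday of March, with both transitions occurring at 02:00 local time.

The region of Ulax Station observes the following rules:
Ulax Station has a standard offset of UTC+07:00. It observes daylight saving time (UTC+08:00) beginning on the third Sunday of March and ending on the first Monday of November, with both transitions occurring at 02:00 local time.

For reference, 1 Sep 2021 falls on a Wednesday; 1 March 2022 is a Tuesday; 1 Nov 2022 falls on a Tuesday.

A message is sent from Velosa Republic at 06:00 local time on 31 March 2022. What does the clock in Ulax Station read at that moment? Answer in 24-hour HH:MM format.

16:00

1 September 2021 is a Wednesday, so the first Friday is September 3 and the second is September 10.
1 March 2022 is a Tuesday, so the first Sunday is March 6 and the third is March 20.
31 March 2022 does not fall between 10 September 2021 and 20 March 2022, so daylight saving is not in effect and Velosa Republic is at UTC−02:00.
06:00 Velosa Republic + 2h = 08:00 UTC.
1 March 2022 is a Tuesday, so the first Sunday is March 6 and the third is March 20.
1 November 2022 is a Tuesday, so the first Monday is November 7.
At the standard offset (UTC+07:00), 08:00 UTC + 7h = 15:00 Ulax Station standard time.
The standard-time date in Ulax Station, 31 March 2022, falls between 20 March and 7 November, so daylight saving is in effect and Ulax Station is at UTC+08:00.
08:00 UTC + 8h = 16:00 Ulax Station.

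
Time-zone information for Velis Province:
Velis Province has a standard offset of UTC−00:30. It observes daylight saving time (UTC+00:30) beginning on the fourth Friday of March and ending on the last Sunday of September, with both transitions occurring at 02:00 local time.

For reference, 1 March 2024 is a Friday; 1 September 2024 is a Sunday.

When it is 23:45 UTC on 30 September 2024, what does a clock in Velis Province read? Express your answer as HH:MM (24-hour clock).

23:15

1 March 2024 is a Friday, so the first Friday is March 1 and the fourth is March 22.
1 September 2024 is a Sunday, so Sundays fall on 1, 8, 15, 22, 29; the last is September 29.
At the standard offset (UTC−00:30), 23:45 UTC − 0h30m = 23:15 Velis Province standard time.
The standard-time date in Velis Province, 30 September 2024, does not fall between 22 March and 29 September, so daylight saving is not in effect and Velis Province is at UTC−00:30.
23:45 UTC − 0h30m = 23:15 local.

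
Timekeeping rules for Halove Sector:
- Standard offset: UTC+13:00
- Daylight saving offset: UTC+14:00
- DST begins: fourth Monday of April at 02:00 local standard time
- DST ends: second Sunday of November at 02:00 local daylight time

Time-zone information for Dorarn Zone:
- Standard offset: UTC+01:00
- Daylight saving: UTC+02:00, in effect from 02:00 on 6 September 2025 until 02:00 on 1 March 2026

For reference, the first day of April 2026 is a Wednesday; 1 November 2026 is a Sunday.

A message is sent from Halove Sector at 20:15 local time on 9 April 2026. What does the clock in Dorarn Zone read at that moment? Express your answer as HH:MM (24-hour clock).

08:15

1 April 2026 is a Wednesday, so the first Monday is April 6 and the fourth is April 27.
1 November 2026 is a Sunday, so the first Sunday is November 1 and the second is November 8.
9 April 2026 does not fall between 27 April and 8 November, so daylight saving is not in effect and Halove Sector is at UTC+13:00.
20:15 Halove Sector − 13h = 07:15 UTC.
At the standard offset (UTC+01:00), 07:15 UTC + 1h = 08:15 Dorarn Zone standard time.
The standard-time date in Dorarn Zone, 9 April 2026, is outside the daylight-saving period (6 September 2025 – 1 March 2026), so Dorarn Zone is on standard time, UTC+01:00.
07:15 UTC + 1h = 08:15 Dorarn Zone.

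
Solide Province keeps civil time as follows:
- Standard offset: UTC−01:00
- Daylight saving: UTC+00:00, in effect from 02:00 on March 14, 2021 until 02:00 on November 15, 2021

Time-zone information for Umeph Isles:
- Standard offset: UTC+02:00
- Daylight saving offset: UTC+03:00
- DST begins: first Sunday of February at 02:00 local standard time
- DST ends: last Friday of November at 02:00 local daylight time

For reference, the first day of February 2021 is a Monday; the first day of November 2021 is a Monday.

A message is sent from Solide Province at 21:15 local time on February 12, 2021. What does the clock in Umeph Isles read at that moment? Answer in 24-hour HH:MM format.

01:15

February 12, 2021 does not fall between 14 March and 15 November, so daylight saving is not in effect and Solide Province is at UTC−01:00.
21:15 Solide Province + 1h = 22:15 UTC.
1 February 2021 is a Monday, so the first Sunday is February 7.
1 November 2021 is a Monday, so Fridays fall on 5, 12, 19, 26; the last is November 26.
At the standard offset (UTC+02:00), 22:15 UTC + 2h = 00:15 Umeph Isles standard time (rolling into the next day, 13 February 2021).
The standard-time date in Umeph Isles, February 13, 2021, falls between 7 February and 26 November, so daylight saving is in effect and Umeph Isles is at UTC+03:00.
22:15 UTC + 3h = 01:15 Umeph Isles (rolling into the next day, 13 February 2021).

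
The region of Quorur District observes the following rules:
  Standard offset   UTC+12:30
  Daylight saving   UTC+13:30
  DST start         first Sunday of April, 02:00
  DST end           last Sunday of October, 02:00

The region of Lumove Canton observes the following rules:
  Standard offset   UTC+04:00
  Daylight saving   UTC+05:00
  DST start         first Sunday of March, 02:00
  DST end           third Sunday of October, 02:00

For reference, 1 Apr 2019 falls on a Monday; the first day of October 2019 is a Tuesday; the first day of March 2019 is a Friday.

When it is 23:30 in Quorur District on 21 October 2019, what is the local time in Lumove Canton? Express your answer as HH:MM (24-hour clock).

1 April 2019 is a Monday, so the first Sunday is April 7.
1 October 2019 is a Tuesday, so Sundays fall on 6, 13, 20, 27; the last is October 27.
21 October 2019 falls between 7 April and 27 October, so daylight saving is in effect and Quorur District is at UTC+13:30.
23:30 Quorur District − 13h30m = 10:00 UTC.
1 March 2019 is a Friday, so the first Sunday is March 3.
1 October 2019 is a Tuesday, so the first Sunday is October 6 and the third is October 20.
At the standard offset (UTC+04:00), 10:00 UTC + 4h = 14:00 Lumove Canton standard time.
Daylight saving runs 3 March – 20 October; the standard-time date in Lumove Canton, 21 October 2019, is outside that window, so Lumove Canton is on standard time at UTC+04:00.
10:00 UTC + 4h = 14:00 Lumove Canton.

14:00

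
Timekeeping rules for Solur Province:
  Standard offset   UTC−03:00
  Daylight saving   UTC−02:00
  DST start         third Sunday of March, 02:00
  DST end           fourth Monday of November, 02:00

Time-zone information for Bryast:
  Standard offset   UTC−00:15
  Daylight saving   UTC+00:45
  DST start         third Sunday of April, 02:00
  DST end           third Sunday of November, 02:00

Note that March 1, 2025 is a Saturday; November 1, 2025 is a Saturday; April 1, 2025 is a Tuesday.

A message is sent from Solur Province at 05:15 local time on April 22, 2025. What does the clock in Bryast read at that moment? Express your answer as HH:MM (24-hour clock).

1 March 2025 is a Saturday, so the first Sunday is March 2 and the third is March 16.
1 November 2025 is a Saturday, so the first Monday is November 3 and the fourth is November 24.
Daylight saving runs 16 March – 24 November; April 22, 2025 is inside that window, so Solur Province is at UTC−02:00.
05:15 Solur Province + 2h = 07:15 UTC.
1 April 2025 is a Tuesday, so the first Sunday is April 6 and the third is April 20.
1 November 2025 is a Saturday, so the first Sunday is November 2 and the third is November 16.
At the standard offset (UTC−00:15), 07:15 UTC − 0h15m = 07:00 Bryast standard time.
The standard-time date in Bryast, April 22, 2025, lies within the daylight-saving period (20 April – 16 November), so Bryast is on daylight time, UTC+00:45.
07:15 UTC + 0h45m = 08:00 Bryast.

08:00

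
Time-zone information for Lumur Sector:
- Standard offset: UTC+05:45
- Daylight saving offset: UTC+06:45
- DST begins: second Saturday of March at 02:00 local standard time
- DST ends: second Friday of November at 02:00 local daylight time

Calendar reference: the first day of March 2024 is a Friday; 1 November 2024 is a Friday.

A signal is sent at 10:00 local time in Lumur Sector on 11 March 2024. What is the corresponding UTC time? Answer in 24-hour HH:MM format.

1 March 2024 is a Friday, so the first Saturday is March 2 and the second is March 9.
1 November 2024 is a Friday, so the first Friday is November 1 and the second is November 8.
11 March 2024 lies within the daylight-saving period (9 March – 8 November), so Lumur Sector is on daylight time, UTC+06:45.
10:00 local − 6h45m = 03:15 UTC.

03:15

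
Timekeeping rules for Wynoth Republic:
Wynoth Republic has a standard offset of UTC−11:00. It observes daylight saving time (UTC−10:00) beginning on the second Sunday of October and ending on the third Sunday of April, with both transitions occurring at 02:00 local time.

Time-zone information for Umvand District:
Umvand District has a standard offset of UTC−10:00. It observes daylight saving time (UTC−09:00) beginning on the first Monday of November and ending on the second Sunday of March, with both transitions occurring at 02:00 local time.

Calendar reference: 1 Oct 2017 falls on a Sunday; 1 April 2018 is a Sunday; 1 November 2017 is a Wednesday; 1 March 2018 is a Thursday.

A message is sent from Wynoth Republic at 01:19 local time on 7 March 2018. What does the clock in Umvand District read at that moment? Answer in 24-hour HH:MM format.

1 October 2017 is a Sunday, so the first Sunday is October 1 and the second is October 8.
1 April 2018 is a Sunday, so the first Sunday is April 1 and the third is April 15.
7 March 2018 lies within the daylight-saving period (8 October 2017 – 15 April 2018), so Wynoth Republic is on daylight time, UTC−10:00.
01:19 Wynoth Republic + 10h = 11:19 UTC.
1 November 2017 is a Wednesday, so the first Monday is November 6.
1 March 2018 is a Thursday, so the first Sunday is March 4 and the second is March 11.
At the standard offset (UTC−10:00), 11:19 UTC − 10h = 01:19 Umvand District standard time.
The standard-time date in Umvand District, 7 March 2018, falls between 6 November 2017 and 11 March 2018, so daylight saving is in effect and Umvand District is at UTC−09:00.
11:19 UTC − 9h = 02:19 Umvand District.

02:19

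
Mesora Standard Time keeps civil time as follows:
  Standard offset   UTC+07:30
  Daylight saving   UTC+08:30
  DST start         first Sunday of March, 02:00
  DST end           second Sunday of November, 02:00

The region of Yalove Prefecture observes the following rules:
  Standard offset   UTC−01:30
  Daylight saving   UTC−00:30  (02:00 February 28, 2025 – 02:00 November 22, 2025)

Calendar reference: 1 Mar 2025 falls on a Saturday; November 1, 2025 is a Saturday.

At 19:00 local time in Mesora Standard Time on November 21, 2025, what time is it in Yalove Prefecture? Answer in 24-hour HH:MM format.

11:00

1 March 2025 is a Saturday, so the first Sunday is March 2.
1 November 2025 is a Saturday, so the first Sunday is November 2 and the second is November 9.
November 21, 2025 does not fall between 2 March and 9 November, so daylight saving is not in effect and Mesora Standard Time is at UTC+07:30.
19:00 Mesora Standard Time − 7h30m = 11:30 UTC.
At the standard offset (UTC−01:30), 11:30 UTC − 1h30m = 10:00 Yalove Prefecture standard time.
The standard-time date in Yalove Prefecture, November 21, 2025, falls between 28 February and 22 November, so daylight saving is in effect and Yalove Prefecture is at UTC−00:30.
11:30 UTC − 0h30m = 11:00 Yalove Prefecture.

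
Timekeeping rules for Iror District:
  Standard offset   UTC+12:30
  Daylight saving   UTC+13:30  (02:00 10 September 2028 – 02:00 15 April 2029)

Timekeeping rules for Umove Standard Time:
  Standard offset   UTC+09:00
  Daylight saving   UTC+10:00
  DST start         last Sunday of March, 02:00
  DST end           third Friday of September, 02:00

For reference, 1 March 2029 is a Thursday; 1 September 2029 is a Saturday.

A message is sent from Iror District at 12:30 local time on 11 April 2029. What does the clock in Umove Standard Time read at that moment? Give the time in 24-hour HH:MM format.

09:00

11 April 2029 falls between 10 September 2028 and 15 April 2029, so daylight saving is in effect and Iror District is at UTC+13:30.
12:30 Iror District − 13h30m = 23:00 UTC (rolling into the previous day, 10 April 2029).
1 March 2029 is a Thursday, so Sundays fall on 4, 11, 18, 25; the last is March 25.
1 September 2029 is a Saturday, so the first Friday is September 7 and the third is September 21.
At the standard offset (UTC+09:00), 23:00 UTC + 9h = 08:00 Umove Standard Time standard time (rolling into the next day, 11 April 2029).
The standard-time date in Umove Standard Time, 11 April 2029, lies within the daylight-saving period (25 March – 21 September), so Umove Standard Time is on daylight time, UTC+10:00.
23:00 UTC + 10h = 09:00 Umove Standard Time (rolling into the next day, 11 April 2029).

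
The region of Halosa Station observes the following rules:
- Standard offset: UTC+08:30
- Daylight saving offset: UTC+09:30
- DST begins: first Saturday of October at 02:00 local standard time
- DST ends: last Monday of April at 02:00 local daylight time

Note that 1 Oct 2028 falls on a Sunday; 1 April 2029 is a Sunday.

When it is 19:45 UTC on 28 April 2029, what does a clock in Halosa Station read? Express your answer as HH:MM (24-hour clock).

05:15

1 October 2028 is a Sunday, so the first Saturday is October 7.
1 April 2029 is a Sunday, so Mondays fall on 2, 9, 16, 23, 30; the last is April 30.
At the standard offset (UTC+08:30), 19:45 UTC + 8h30m = 04:15 Halosa Station standard time (rolling into the next day, 29 April 2029).
The standard-time date in Halosa Station, 29 April 2029, lies within the daylight-saving period (7 October 2028 – 30 April 2029), so Halosa Station is on daylight time, UTC+09:30.
19:45 UTC + 9h30m = 05:15 local (rolling into the next day, 29 April 2029).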